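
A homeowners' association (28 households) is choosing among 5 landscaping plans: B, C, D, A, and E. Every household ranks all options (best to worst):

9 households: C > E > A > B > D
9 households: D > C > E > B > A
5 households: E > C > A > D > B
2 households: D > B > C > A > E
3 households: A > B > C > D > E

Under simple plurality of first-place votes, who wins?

D

First-place votes: B 0, C 9, D 11, A 3, E 5.
D has the most first-place votes.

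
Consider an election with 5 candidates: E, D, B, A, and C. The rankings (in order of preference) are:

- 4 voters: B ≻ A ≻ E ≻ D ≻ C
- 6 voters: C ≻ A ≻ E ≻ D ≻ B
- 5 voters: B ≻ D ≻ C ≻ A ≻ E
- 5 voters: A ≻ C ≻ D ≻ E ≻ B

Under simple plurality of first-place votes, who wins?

B

First-place votes: E 0, D 0, B 9, A 5, C 6.
B has the most first-place votes.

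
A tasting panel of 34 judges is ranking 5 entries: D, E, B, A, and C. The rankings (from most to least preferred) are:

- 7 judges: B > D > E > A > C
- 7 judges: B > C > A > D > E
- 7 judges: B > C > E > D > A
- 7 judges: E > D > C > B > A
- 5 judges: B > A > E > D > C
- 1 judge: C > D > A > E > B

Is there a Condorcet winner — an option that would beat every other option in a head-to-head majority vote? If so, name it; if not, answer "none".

B vs D: 26–8 for B.
B vs E: 26–8 for B.
B vs A: 33–1 for B.
B vs C: 26–8 for B.
B beats every other option head-to-head.

B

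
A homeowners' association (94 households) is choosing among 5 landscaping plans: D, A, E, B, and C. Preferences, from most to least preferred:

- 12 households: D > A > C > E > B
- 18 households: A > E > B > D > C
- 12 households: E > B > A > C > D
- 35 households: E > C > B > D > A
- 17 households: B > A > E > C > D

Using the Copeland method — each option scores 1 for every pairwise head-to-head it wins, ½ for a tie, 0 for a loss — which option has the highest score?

D: ties A; loses to E, B, and C → score 0.5.
A: beats C; ties D and E; loses to B → score 2.
E: beats D, B, and C; ties A → score 3.5.
B: beats D and A; ties C; loses to E → score 2.5.
C: beats D; ties B; loses to A and E → score 1.5.
E has the best pairwise record.

E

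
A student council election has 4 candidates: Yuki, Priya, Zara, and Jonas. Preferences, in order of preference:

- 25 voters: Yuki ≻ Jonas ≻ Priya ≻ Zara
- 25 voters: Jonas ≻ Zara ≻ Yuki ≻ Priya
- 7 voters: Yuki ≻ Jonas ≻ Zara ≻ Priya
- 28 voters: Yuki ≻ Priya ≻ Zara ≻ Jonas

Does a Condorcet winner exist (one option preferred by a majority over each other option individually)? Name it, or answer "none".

Yuki

Yuki vs Priya: 85–0 for Yuki.
Yuki vs Zara: 60–25 for Yuki.
Yuki vs Jonas: 60–25 for Yuki.
Yuki beats every other option head-to-head.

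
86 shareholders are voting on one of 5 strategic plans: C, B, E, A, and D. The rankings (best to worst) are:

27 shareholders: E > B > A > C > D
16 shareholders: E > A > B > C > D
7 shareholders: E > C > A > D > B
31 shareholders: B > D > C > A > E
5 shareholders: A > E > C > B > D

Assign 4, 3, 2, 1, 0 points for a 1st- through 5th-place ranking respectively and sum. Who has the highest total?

B

C: 27·1 + 16·1 + 7·3 + 31·2 + 5·2 = 136
B: 27·3 + 16·2 + 7·0 + 31·4 + 5·1 = 242
E: 27·4 + 16·4 + 7·4 + 31·0 + 5·3 = 215
A: 27·2 + 16·3 + 7·2 + 31·1 + 5·4 = 167
D: 27·0 + 16·0 + 7·1 + 31·3 + 5·0 = 100
B has the highest Borda score (242).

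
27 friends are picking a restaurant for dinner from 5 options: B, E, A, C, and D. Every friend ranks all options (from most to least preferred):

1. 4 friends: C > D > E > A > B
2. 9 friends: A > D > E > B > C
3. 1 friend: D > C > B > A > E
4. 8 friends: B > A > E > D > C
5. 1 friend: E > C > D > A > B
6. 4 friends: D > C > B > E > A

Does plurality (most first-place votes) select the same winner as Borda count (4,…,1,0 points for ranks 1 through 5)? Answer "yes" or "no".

Plurality — first-place votes: B 8, E 1, A 9, C 4, D 5. Winner: A.
Borda — scores: B 51, E 50, A 66, C 34, D 69. Winner: D.
The two methods disagree.

no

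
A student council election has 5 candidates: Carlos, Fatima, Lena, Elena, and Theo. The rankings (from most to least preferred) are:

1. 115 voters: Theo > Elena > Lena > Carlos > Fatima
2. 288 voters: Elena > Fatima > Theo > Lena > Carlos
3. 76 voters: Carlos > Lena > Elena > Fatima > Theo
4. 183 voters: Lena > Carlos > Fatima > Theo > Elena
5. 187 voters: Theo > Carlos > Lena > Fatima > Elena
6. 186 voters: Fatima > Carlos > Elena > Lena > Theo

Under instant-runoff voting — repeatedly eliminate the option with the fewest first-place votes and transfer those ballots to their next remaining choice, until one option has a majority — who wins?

Round 1: Carlos 76, Fatima 186, Lena 183, Elena 288, Theo 302. Eliminate Carlos.
Round 2: Fatima 186, Lena 259, Elena 288, Theo 302. Eliminate Fatima.
Round 3: Lena 259, Elena 474, Theo 302. Eliminate Lena.
Round 4: Elena 550, Theo 485. Elena has a majority.

Elena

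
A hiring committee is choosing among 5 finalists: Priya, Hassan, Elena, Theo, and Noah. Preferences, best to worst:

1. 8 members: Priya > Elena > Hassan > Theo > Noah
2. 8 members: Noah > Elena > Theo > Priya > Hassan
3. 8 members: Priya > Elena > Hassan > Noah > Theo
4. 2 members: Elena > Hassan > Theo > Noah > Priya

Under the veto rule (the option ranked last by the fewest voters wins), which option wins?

Elena

Last-place votes: Priya 2, Hassan 8, Elena 0, Theo 8, Noah 8.
Elena is ranked last by the fewest voters, so Elena wins.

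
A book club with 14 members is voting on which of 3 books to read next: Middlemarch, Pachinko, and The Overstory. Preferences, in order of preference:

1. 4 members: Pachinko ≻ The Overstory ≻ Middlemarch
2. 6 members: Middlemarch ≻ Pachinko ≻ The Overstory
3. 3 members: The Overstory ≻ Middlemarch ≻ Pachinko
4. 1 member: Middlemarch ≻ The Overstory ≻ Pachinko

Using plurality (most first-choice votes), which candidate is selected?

First-place votes: Middlemarch 7, Pachinko 4, The Overstory 3.
Middlemarch has the most first-place votes.

Middlemarch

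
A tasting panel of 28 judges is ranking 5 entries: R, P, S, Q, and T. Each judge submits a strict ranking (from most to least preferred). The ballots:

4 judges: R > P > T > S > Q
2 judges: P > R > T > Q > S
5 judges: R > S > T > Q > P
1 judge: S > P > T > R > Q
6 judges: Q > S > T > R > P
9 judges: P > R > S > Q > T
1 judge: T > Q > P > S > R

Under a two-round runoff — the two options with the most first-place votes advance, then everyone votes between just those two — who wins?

R

Round 1 first-place votes: R 9, P 11, S 1, Q 6, T 1.
P and R advance.
Runoff: P is preferred to R by 13 voters; R by 15.
R wins the runoff.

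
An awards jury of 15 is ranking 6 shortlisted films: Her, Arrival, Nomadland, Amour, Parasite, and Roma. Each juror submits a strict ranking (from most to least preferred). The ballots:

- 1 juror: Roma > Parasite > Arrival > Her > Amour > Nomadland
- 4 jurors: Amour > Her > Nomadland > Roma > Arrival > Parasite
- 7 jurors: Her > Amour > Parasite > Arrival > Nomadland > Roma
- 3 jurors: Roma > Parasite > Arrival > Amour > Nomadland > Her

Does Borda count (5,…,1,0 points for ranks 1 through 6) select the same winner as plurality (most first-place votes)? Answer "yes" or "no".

no

Borda — scores: Her 53, Arrival 30, Nomadland 22, Amour 55, Parasite 37, Roma 28. Winner: Amour.
Plurality — first-place votes: Her 7, Arrival 0, Nomadland 0, Amour 4, Parasite 0, Roma 4. Winner: Her.
The two methods disagree.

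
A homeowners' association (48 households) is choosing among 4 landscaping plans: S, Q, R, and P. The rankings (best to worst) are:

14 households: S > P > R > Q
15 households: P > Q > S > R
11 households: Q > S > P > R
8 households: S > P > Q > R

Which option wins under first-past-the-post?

First-place votes: S 22, Q 11, R 0, P 15.
S has the most first-place votes.

S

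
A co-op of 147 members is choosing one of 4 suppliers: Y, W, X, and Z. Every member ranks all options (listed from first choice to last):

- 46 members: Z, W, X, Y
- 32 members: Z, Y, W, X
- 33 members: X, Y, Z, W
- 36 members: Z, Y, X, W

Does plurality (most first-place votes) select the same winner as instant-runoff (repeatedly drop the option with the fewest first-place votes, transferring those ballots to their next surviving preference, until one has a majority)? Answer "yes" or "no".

yes

Plurality — first-place votes: Y 0, W 0, X 33, Z 114. Winner: Z.
Instant-runoff — R1 Y 0, W 0, X 33, Z 114 (Z winner). Winner: Z.
The two methods agree.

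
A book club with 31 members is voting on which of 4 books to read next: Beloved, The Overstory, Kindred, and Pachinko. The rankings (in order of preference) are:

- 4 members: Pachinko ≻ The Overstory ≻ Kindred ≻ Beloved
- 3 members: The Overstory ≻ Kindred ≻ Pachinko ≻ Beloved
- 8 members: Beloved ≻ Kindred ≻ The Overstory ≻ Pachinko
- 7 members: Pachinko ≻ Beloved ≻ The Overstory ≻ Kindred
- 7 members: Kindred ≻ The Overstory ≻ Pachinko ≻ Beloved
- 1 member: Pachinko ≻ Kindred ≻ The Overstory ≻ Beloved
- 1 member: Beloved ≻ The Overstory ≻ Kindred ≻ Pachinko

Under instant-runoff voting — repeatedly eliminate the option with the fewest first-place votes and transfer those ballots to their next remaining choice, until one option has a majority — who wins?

Kindred

Round 1: Beloved 9, The Overstory 3, Kindred 7, Pachinko 12. Eliminate The Overstory.
Round 2: Beloved 9, Kindred 10, Pachinko 12. Eliminate Beloved.
Round 3: Kindred 19, Pachinko 12. Kindred has a majority.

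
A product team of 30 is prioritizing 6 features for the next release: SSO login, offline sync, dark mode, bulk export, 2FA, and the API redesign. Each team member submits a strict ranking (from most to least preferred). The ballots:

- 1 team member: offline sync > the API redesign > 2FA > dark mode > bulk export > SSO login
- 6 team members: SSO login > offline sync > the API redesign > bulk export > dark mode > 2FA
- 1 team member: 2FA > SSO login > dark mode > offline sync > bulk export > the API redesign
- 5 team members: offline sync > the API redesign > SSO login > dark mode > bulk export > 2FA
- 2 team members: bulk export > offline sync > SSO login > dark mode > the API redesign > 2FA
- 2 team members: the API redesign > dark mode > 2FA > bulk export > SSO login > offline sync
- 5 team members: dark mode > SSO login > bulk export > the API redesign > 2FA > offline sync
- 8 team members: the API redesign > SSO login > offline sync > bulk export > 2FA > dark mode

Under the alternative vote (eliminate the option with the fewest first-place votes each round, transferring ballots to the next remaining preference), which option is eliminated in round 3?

Round 1: SSO login 6, offline sync 6, dark mode 5, bulk export 2, 2FA 1, the API redesign 10. Eliminate 2FA.
Round 2: SSO login 7, offline sync 6, dark mode 5, bulk export 2, the API redesign 10. Eliminate bulk export.
Round 3: SSO login 7, offline sync 8, dark mode 5, the API redesign 10. Eliminate dark mode.

dark mode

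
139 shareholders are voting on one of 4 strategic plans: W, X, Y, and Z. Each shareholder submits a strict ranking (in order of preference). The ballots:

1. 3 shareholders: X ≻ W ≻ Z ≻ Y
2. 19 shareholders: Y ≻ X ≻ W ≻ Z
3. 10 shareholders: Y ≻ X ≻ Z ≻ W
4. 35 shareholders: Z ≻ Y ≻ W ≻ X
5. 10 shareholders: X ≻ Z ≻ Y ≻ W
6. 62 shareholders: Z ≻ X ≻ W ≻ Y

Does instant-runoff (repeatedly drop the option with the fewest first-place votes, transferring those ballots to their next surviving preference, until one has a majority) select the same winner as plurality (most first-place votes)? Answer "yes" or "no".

Instant-runoff — R1 W 0, X 13, Y 29, Z 97 (Z winner). Winner: Z.
Plurality — first-place votes: W 0, X 13, Y 29, Z 97. Winner: Z.
The two methods agree.

yes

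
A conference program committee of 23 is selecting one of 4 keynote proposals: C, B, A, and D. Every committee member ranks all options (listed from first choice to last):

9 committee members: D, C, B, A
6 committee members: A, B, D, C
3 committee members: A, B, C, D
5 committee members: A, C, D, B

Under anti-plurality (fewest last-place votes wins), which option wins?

Last-place votes: C 6, B 5, A 9, D 3.
D is ranked last by the fewest voters, so D wins.

D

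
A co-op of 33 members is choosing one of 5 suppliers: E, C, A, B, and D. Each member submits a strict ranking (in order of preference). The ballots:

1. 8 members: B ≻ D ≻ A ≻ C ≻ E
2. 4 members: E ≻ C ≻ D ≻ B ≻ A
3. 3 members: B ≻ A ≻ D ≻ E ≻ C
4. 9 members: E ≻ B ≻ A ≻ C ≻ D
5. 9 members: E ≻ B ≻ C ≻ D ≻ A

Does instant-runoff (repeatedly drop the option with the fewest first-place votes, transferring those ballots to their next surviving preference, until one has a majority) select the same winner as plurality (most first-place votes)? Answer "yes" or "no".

Instant-runoff — R1 E 22, C 0, A 0, B 11, D 0 (E winner). Winner: E.
Plurality — first-place votes: E 22, C 0, A 0, B 11, D 0. Winner: E.
The two methods agree.

yes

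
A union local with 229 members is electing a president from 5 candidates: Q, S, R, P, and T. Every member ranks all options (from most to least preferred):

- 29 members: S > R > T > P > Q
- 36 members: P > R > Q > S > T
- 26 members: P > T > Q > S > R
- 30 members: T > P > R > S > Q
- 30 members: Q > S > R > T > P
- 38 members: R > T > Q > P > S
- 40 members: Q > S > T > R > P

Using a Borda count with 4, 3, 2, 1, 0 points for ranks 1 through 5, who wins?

R

Q: 29·0 + 36·2 + 26·2 + 30·0 + 30·4 + 38·2 + 40·4 = 480
S: 29·4 + 36·1 + 26·1 + 30·1 + 30·3 + 38·0 + 40·3 = 418
R: 29·3 + 36·3 + 26·0 + 30·2 + 30·2 + 38·4 + 40·1 = 507
P: 29·1 + 36·4 + 26·4 + 30·3 + 30·0 + 38·1 + 40·0 = 405
T: 29·2 + 36·0 + 26·3 + 30·4 + 30·1 + 38·3 + 40·2 = 480
R has the highest Borda score (507).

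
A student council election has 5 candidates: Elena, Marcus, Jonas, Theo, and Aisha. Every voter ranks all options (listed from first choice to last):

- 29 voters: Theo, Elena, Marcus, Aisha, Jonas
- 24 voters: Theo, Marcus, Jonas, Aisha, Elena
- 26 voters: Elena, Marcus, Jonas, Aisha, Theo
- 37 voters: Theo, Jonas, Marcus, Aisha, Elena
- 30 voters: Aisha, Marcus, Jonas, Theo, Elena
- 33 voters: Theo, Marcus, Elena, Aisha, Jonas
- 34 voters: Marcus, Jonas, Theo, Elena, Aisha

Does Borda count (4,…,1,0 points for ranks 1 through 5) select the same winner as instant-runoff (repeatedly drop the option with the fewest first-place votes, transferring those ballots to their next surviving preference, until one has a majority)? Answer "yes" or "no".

no

Borda — scores: Elena 291, Marcus 607, Jonas 373, Theo 590, Aisha 269. Winner: Marcus.
Instant-runoff — R1 Elena 26, Marcus 34, Jonas 0, Theo 123, Aisha 30 (Theo winner). Winner: Theo.
The two methods disagree.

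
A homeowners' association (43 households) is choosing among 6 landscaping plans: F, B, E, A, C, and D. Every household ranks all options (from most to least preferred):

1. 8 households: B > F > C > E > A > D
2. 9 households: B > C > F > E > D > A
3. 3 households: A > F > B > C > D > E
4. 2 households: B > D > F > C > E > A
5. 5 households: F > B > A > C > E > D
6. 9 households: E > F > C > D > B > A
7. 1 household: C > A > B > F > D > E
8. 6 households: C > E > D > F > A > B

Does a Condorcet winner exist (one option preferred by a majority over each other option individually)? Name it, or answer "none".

F

F vs B: 23–20 for F.
F vs E: 28–15 for F.
F vs A: 39–4 for F.
F vs C: 27–16 for F.
F vs D: 35–8 for F.
F beats every other option head-to-head.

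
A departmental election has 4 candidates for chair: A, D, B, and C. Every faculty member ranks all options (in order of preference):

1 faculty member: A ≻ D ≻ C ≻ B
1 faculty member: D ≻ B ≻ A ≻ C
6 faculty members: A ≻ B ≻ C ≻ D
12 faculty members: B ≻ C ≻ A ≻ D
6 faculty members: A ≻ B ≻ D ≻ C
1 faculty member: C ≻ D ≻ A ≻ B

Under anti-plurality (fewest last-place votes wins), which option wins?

Last-place votes: A 0, D 18, B 2, C 7.
A is ranked last by the fewest voters, so A wins.

A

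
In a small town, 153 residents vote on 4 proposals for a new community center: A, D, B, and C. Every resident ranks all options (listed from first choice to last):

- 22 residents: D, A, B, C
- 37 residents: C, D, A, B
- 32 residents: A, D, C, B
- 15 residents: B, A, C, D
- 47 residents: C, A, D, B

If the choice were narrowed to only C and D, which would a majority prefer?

C

Voters preferring C to D: 99; preferring D to C: 54.
C wins the head-to-head.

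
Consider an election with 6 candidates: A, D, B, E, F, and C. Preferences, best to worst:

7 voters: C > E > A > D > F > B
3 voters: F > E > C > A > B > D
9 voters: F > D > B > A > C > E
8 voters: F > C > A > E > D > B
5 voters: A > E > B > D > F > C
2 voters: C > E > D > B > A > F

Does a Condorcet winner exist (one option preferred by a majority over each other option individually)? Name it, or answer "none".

F vs A: 20–14 for F.
F vs D: 20–14 for F.
F vs B: 27–7 for F.
F vs E: 20–14 for F.
F vs C: 25–9 for F.
F beats every other option head-to-head.

F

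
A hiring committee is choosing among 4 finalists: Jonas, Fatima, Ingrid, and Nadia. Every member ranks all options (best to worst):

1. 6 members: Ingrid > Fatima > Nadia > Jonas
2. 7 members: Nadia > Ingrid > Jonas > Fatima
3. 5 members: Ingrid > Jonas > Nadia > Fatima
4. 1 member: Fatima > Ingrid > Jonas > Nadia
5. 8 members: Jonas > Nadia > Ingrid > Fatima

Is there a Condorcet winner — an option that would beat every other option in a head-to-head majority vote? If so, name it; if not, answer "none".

none

Checking pairwise contests:
Ingrid beats Jonas 19–8.
Jonas beats Fatima 20–7.
Nadia beats Ingrid 15–12.
Jonas beats Nadia 14–13.
Every option loses at least one head-to-head, so there is no Condorcet winner.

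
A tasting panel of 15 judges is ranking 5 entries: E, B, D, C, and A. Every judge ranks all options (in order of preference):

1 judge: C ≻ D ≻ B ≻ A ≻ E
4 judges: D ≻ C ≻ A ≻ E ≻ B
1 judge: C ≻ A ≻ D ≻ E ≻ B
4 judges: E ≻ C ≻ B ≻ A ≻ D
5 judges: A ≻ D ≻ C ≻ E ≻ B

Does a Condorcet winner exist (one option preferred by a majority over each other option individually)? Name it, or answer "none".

Checking pairwise contests:
D beats E 11–4.
E beats B 14–1.
A beats D 10–5.
D beats C 9–6.
C beats A 10–5.
Every option loses at least one head-to-head, so there is no Condorcet winner.

none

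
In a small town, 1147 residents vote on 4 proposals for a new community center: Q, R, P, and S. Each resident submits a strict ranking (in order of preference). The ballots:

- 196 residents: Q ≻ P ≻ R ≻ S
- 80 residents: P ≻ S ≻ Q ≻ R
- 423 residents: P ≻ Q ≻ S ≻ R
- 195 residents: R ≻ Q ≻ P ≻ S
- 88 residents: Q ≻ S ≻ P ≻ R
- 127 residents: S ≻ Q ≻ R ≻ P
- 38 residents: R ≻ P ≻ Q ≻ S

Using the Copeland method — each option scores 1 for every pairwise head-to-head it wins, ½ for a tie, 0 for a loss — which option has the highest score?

Q

Q: beats R, P, and S → score 3.
R: loses to Q, P, and S → score 0.
P: beats R and S; loses to Q → score 2.
S: beats R; loses to Q and P → score 1.
Q has the best pairwise record.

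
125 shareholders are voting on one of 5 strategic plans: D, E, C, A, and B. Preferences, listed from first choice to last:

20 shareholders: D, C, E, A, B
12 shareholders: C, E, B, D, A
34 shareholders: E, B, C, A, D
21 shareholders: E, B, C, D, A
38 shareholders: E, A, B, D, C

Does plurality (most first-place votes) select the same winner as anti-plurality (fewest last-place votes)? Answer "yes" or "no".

yes

Plurality — first-place votes: D 20, E 93, C 12, A 0, B 0. Winner: E.
Anti-plurality — last-place votes: D 34, E 0, C 38, A 33, B 20. Winner: E.
The two methods agree.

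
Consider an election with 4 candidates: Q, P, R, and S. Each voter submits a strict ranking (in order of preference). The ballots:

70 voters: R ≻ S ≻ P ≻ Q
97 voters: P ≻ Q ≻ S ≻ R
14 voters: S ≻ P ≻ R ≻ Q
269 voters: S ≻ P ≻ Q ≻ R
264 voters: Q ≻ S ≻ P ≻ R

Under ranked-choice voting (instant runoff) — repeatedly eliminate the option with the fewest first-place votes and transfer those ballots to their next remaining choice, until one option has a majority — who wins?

Round 1: Q 264, P 97, R 70, S 283. Eliminate R.
Round 2: Q 264, P 97, S 353. Eliminate P.
Round 3: Q 361, S 353. Q has a majority.

Q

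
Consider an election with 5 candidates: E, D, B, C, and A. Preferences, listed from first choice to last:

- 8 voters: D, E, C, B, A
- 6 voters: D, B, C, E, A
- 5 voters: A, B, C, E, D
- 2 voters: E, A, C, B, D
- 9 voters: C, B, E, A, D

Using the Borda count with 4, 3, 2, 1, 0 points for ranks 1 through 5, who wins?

C

E: 8·3 + 6·1 + 5·1 + 2·4 + 9·2 = 61
D: 8·4 + 6·4 + 5·0 + 2·0 + 9·0 = 56
B: 8·1 + 6·3 + 5·3 + 2·1 + 9·3 = 70
C: 8·2 + 6·2 + 5·2 + 2·2 + 9·4 = 78
A: 8·0 + 6·0 + 5·4 + 2·3 + 9·1 = 35
C has the highest Borda score (78).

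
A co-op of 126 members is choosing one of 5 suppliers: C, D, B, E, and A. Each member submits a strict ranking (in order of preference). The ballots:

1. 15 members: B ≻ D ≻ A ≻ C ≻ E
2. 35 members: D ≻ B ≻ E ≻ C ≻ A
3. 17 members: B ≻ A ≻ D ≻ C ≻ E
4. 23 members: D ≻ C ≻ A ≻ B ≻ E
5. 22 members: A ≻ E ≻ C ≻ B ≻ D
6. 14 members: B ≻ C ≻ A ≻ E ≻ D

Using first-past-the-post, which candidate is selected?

First-place votes: C 0, D 58, B 46, E 0, A 22.
D has the most first-place votes.

D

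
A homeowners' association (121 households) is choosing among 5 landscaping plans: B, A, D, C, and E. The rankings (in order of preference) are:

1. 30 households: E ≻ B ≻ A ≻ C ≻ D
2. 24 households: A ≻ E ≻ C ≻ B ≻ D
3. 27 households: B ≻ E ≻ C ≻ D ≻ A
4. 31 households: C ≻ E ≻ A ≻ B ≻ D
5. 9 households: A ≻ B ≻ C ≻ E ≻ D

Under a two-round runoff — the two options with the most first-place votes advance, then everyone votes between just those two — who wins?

Round 1 first-place votes: B 27, A 33, D 0, C 31, E 30.
A and C advance.
Runoff: A is preferred to C by 63 voters; C by 58.
A wins the runoff.

A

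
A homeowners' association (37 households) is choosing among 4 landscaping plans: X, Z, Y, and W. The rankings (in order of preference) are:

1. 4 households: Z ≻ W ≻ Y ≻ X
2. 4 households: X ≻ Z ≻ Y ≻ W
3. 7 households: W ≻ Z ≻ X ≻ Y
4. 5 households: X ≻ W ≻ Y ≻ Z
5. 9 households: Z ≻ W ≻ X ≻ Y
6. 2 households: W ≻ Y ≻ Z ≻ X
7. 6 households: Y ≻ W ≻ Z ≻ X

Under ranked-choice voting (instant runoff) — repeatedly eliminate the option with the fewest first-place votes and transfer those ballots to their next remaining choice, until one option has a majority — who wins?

W

Round 1: X 9, Z 13, Y 6, W 9. Eliminate Y.
Round 2: X 9, Z 13, W 15. Eliminate X.
Round 3: Z 17, W 20. W has a majority.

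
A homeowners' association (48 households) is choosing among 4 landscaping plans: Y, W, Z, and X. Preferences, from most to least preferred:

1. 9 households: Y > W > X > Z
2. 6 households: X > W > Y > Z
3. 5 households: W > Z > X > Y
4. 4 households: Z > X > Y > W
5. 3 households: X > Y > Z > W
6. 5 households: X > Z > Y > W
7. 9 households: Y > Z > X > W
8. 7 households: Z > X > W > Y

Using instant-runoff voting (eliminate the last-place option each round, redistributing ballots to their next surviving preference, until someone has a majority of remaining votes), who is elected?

Round 1: Y 18, W 5, Z 11, X 14. Eliminate W.
Round 2: Y 18, Z 16, X 14. Eliminate X.
Round 3: Y 27, Z 21. Y has a majority.

Y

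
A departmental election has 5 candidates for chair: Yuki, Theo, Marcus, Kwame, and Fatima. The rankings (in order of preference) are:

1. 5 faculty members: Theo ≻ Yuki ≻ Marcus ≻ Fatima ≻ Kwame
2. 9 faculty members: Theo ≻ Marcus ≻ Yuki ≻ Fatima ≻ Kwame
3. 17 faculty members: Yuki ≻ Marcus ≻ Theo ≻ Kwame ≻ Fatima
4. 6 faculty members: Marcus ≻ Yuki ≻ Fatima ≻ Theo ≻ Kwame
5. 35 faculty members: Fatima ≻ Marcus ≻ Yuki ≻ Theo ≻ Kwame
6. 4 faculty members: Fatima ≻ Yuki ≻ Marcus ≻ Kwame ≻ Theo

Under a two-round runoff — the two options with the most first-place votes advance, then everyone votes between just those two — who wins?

Fatima

Round 1 first-place votes: Yuki 17, Theo 14, Marcus 6, Kwame 0, Fatima 39.
Fatima and Yuki advance.
Runoff: Fatima is preferred to Yuki by 39 voters; Yuki by 37.
Fatima wins the runoff.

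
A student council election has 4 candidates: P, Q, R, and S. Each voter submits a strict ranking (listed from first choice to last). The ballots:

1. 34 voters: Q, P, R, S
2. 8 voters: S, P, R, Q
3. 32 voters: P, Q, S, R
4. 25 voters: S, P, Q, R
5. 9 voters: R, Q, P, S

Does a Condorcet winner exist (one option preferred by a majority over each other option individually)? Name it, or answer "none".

P vs Q: 65–43 for P.
P vs R: 99–9 for P.
P vs S: 75–33 for P.
P beats every other option head-to-head.

P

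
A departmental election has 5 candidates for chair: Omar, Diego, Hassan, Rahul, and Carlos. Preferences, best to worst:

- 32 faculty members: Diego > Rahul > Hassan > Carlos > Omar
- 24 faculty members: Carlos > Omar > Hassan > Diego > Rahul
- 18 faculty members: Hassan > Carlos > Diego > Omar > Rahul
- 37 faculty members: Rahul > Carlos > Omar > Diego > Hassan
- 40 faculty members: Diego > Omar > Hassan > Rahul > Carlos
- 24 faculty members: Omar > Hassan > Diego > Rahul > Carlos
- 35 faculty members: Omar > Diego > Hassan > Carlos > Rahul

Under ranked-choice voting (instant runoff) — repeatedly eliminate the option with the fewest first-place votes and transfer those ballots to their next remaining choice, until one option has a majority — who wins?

Diego

Round 1: Omar 59, Diego 72, Hassan 18, Rahul 37, Carlos 24. Eliminate Hassan.
Round 2: Omar 59, Diego 72, Rahul 37, Carlos 42. Eliminate Rahul.
Round 3: Omar 59, Diego 72, Carlos 79. Eliminate Omar.
Round 4: Diego 131, Carlos 79. Diego has a majority.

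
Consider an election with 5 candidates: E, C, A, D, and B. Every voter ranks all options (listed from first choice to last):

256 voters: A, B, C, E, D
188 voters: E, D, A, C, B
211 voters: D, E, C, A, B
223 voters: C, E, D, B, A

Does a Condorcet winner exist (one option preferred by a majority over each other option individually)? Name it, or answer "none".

Checking pairwise contests:
C beats E 479–399.
A beats C 444–434.
E beats A 622–256.
E beats D 667–211.
E beats B 622–256.
Every option loses at least one head-to-head, so there is no Condorcet winner.

none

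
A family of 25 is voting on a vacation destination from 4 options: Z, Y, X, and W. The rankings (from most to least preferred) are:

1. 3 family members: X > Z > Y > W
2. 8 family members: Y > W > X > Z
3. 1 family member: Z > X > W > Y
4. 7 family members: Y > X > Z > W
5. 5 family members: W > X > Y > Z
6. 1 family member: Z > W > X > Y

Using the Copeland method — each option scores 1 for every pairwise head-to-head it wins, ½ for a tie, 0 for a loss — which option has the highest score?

Y

Z: loses to Y, X, and W → score 0.
Y: beats Z, X, and W → score 3.
X: beats Z; loses to Y and W → score 1.
W: beats Z and X; loses to Y → score 2.
Y has the best pairwise record.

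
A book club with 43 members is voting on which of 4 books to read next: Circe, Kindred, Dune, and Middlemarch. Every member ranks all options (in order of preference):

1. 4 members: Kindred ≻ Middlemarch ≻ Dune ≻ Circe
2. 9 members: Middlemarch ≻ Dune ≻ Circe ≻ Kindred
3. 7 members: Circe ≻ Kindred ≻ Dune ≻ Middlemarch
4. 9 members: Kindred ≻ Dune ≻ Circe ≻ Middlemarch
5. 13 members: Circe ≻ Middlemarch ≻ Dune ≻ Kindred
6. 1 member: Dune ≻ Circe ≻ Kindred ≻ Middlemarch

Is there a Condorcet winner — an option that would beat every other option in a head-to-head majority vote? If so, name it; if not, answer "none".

none

Checking pairwise contests:
Dune beats Circe 23–20.
Circe beats Kindred 30–13.
Middlemarch beats Dune 26–17.
Circe beats Middlemarch 30–13.
Every option loses at least one head-to-head, so there is no Condorcet winner.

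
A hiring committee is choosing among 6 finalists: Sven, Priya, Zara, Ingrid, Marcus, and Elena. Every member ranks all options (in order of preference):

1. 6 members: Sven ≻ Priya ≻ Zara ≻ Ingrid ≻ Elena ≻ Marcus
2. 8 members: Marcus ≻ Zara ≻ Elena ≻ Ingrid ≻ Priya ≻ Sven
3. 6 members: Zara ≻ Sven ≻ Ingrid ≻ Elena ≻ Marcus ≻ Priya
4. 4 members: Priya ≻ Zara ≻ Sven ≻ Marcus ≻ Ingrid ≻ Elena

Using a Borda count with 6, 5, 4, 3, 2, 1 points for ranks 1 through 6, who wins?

Sven: 6·6 + 8·1 + 6·5 + 4·4 = 90
Priya: 6·5 + 8·2 + 6·1 + 4·6 = 76
Zara: 6·4 + 8·5 + 6·6 + 4·5 = 120
Ingrid: 6·3 + 8·3 + 6·4 + 4·2 = 74
Marcus: 6·1 + 8·6 + 6·2 + 4·3 = 78
Elena: 6·2 + 8·4 + 6·3 + 4·1 = 66
Zara has the highest Borda score (120).

Zara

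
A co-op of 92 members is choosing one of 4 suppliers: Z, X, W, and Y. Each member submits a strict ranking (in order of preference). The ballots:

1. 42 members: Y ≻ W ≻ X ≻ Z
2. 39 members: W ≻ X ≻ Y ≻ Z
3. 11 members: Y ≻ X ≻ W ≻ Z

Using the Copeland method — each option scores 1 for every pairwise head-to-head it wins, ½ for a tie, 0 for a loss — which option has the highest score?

Y

Z: loses to X, W, and Y → score 0.
X: beats Z; loses to W and Y → score 1.
W: beats Z and X; loses to Y → score 2.
Y: beats Z, X, and W → score 3.
Y has the best pairwise record.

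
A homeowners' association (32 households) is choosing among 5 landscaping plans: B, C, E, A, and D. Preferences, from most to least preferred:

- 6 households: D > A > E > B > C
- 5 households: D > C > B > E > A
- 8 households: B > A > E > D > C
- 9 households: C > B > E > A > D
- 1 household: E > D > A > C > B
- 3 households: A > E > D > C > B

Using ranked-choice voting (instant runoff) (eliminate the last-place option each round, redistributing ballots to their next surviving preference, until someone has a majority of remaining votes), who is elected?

D

Round 1: B 8, C 9, E 1, A 3, D 11. Eliminate E.
Round 2: B 8, C 9, A 3, D 12. Eliminate A.
Round 3: B 8, C 9, D 15. Eliminate B.
Round 4: C 9, D 23. D has a majority.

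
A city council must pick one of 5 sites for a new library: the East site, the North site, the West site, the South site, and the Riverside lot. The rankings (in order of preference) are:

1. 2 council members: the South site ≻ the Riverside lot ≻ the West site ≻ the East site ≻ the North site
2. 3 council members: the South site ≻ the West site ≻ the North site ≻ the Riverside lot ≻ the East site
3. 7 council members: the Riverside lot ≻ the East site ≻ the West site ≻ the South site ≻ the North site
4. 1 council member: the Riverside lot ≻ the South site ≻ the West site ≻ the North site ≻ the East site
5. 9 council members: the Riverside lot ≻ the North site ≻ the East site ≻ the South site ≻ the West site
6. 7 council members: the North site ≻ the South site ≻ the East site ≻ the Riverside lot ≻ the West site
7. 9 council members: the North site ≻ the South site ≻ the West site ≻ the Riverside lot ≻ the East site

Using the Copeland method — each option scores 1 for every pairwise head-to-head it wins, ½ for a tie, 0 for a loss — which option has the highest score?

the East site: beats the West site; loses to the North site, the South site, and the Riverside lot → score 1.
the North site: beats the East site, the West site, and the South site; ties the Riverside lot → score 3.5.
the West site: loses to the East site, the North site, the South site, and the Riverside lot → score 0.
the South site: beats the East site, the West site, and the Riverside lot; loses to the North site → score 3.
the Riverside lot: beats the East site and the West site; ties the North site; loses to the South site → score 2.5.
the North site has the best pairwise record.

the North site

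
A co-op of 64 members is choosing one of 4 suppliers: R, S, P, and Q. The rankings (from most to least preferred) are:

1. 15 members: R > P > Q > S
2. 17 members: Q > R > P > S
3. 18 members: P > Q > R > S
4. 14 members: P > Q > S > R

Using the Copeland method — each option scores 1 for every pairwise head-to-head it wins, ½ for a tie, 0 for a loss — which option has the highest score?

P

R: beats S; ties P; loses to Q → score 1.5.
S: loses to R, P, and Q → score 0.
P: beats S and Q; ties R → score 2.5.
Q: beats R and S; loses to P → score 2.
P has the best pairwise record.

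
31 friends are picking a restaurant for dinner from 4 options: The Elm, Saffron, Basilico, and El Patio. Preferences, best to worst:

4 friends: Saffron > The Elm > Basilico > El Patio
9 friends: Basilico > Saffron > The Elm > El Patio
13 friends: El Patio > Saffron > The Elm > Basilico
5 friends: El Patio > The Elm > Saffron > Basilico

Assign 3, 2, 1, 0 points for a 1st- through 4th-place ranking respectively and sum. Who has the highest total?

The Elm: 4·2 + 9·1 + 13·1 + 5·2 = 40
Saffron: 4·3 + 9·2 + 13·2 + 5·1 = 61
Basilico: 4·1 + 9·3 + 13·0 + 5·0 = 31
El Patio: 4·0 + 9·0 + 13·3 + 5·3 = 54
Saffron has the highest Borda score (61).

Saffron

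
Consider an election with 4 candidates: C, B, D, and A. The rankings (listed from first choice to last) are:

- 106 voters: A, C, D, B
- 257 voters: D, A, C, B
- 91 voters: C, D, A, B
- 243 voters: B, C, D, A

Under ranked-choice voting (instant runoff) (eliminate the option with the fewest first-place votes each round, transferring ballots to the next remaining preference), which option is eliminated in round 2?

A

Round 1: C 91, B 243, D 257, A 106. Eliminate C.
Round 2: B 243, D 348, A 106. Eliminate A.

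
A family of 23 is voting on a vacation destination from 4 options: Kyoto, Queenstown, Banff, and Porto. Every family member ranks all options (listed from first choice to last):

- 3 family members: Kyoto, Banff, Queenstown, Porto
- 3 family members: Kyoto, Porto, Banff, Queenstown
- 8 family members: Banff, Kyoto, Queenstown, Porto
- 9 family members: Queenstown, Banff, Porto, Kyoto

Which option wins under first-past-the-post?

First-place votes: Kyoto 6, Queenstown 9, Banff 8, Porto 0.
Queenstown has the most first-place votes.

Queenstown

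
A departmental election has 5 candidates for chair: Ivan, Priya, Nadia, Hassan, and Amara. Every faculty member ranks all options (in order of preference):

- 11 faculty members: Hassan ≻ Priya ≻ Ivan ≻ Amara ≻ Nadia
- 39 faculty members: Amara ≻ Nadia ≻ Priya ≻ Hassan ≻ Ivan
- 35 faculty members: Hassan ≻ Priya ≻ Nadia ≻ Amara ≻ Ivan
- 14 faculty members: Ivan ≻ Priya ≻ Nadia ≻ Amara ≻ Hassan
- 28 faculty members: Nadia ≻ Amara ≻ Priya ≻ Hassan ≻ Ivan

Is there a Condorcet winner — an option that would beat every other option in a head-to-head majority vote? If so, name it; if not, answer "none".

Nadia

Nadia vs Ivan: 102–25 for Nadia.
Nadia vs Priya: 67–60 for Nadia.
Nadia vs Hassan: 81–46 for Nadia.
Nadia vs Amara: 77–50 for Nadia.
Nadia beats every other option head-to-head.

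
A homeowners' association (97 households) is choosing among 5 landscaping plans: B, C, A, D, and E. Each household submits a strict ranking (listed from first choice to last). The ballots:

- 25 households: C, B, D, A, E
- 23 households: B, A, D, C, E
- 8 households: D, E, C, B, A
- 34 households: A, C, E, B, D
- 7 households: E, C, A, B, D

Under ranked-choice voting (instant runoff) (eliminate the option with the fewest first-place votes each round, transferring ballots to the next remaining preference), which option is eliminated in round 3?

Round 1: B 23, C 25, A 34, D 8, E 7. Eliminate E.
Round 2: B 23, C 32, A 34, D 8. Eliminate D.
Round 3: B 23, C 40, A 34. Eliminate B.

B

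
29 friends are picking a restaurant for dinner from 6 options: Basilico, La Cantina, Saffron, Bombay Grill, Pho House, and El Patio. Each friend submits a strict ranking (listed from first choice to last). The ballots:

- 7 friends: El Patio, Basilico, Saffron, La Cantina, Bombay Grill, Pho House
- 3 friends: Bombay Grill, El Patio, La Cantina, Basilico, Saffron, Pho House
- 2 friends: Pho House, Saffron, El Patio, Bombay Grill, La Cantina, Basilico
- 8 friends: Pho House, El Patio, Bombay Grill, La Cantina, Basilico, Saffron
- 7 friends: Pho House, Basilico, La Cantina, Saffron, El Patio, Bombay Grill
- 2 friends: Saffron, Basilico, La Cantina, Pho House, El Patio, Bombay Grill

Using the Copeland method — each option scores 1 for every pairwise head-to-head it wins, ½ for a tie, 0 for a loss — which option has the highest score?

Pho House

Basilico: beats La Cantina, Saffron, and Bombay Grill; loses to Pho House and El Patio → score 3.
La Cantina: beats Saffron and Bombay Grill; loses to Basilico, Pho House, and El Patio → score 2.
Saffron: beats Bombay Grill; loses to Basilico, La Cantina, Pho House, and El Patio → score 1.
Bombay Grill: loses to Basilico, La Cantina, Saffron, Pho House, and El Patio → score 0.
Pho House: beats Basilico, La Cantina, Saffron, Bombay Grill, and El Patio → score 5.
El Patio: beats Basilico, La Cantina, Saffron, and Bombay Grill; loses to Pho House → score 4.
Pho House has the best pairwise record.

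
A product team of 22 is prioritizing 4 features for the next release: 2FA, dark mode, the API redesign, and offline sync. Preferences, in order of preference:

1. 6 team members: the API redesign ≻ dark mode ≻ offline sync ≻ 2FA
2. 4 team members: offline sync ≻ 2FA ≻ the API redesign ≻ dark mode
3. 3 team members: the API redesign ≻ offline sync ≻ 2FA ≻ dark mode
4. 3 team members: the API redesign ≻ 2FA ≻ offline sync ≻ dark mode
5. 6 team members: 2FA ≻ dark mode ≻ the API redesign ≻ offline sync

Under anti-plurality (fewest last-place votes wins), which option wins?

Last-place votes: 2FA 6, dark mode 10, the API redesign 0, offline sync 6.
the API redesign is ranked last by the fewest voters, so the API redesign wins.

the API redesign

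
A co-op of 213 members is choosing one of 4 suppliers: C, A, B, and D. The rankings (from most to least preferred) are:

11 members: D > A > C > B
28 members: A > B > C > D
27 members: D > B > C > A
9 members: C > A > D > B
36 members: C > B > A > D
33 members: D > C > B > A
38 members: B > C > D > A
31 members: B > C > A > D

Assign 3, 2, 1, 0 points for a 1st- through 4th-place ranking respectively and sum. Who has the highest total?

C: 11·1 + 28·1 + 27·1 + 9·3 + 36·3 + 33·2 + 38·2 + 31·2 = 405
A: 11·2 + 28·3 + 27·0 + 9·2 + 36·1 + 33·0 + 38·0 + 31·1 = 191
B: 11·0 + 28·2 + 27·2 + 9·0 + 36·2 + 33·1 + 38·3 + 31·3 = 422
D: 11·3 + 28·0 + 27·3 + 9·1 + 36·0 + 33·3 + 38·1 + 31·0 = 260
B has the highest Borda score (422).

B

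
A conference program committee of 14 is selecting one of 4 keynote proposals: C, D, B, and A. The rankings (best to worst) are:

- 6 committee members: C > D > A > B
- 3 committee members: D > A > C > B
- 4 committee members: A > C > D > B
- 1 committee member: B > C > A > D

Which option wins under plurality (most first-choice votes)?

First-place votes: C 6, D 3, B 1, A 4.
C has the most first-place votes.

C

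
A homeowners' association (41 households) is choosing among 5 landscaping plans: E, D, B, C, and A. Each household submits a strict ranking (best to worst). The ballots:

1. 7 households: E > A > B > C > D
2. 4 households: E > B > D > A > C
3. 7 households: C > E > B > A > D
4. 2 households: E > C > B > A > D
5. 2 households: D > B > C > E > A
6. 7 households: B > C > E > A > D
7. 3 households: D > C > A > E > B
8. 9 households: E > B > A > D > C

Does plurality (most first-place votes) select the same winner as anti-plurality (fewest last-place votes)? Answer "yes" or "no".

Plurality — first-place votes: E 22, D 5, B 7, C 7, A 0. Winner: E.
Anti-plurality — last-place votes: E 0, D 23, B 3, C 13, A 2. Winner: E.
The two methods agree.

yes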